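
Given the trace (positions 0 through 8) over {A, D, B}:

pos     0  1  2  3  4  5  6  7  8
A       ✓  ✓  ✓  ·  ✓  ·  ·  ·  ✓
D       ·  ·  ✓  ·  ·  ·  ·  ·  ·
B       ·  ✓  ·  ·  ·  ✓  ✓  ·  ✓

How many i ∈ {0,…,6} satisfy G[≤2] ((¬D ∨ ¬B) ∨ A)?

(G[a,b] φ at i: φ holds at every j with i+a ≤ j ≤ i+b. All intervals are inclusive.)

Evaluate at each i in [0,6]:
  i=0: ✓ (all of [0,2])
  i=1: ✓ (all of [1,3])
  i=2: ✓ (all of [2,4])
  i=3: ✓ (all of [3,5])
  i=4: ✓ (all of [4,6])
  i=5: ✓ (all of [5,7])
  i=6: ✓ (all of [6,8])
Positions where it holds: {0, 1, 2, 3, 4, 5, 6} → 7.

7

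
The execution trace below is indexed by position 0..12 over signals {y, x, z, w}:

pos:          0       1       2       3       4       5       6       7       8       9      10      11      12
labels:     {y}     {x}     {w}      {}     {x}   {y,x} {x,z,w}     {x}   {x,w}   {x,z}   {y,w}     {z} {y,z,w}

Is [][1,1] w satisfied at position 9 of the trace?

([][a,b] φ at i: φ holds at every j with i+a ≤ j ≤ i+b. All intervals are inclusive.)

Yes

Check w at every j in [10,10]:
  j=10: true
All positions satisfy it → formula holds.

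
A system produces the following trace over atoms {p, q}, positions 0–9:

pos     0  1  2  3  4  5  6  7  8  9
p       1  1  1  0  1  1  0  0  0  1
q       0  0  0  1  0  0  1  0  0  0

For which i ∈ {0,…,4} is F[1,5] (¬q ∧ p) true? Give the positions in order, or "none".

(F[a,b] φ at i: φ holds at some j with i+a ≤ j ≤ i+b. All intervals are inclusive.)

Evaluate at each i in [0,4]:
  i=0: ✓ (witness j=1)
  i=1: ✓ (witness j=2)
  i=2: ✓ (witness j=4)
  i=3: ✓ (witness j=4)
  i=4: ✓ (witness j=5)

0, 1, 2, 3, 4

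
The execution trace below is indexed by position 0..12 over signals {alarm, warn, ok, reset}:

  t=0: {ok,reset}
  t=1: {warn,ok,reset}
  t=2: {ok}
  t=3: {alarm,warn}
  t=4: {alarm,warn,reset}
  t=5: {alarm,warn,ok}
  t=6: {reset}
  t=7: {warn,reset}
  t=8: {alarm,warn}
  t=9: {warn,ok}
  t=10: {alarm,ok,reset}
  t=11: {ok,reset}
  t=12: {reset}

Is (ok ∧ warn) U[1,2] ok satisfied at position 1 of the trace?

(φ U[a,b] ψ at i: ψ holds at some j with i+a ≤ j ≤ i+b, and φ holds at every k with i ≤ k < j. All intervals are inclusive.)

Need some j in [2,3] with ok, and (ok ∧ warn) at every k in [1,j-1].
  j=2: ok holds; (ok ∧ warn) holds at every k in [1,1] → satisfied.

Yes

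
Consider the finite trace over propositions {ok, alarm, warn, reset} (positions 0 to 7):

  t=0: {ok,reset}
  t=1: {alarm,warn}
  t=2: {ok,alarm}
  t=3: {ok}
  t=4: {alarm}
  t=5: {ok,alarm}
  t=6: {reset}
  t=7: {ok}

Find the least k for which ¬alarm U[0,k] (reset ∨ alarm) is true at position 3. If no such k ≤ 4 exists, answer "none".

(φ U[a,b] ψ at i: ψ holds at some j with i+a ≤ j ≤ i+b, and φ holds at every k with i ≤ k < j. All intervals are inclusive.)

1

Need earliest j ≥ 3 with (reset ∨ alarm), and ¬alarm at every k in [3,j-1].
  j=3: rhs fails.
  j=4: rhs holds; lhs holds on [3,3]. k = 1.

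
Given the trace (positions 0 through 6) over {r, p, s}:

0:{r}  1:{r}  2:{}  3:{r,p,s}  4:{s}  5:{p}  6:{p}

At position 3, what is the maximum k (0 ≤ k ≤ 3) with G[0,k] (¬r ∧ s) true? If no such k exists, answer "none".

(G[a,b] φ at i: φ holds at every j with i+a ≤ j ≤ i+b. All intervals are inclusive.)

(¬r ∧ s) must hold from j=3 onward; find where it first fails.
  j=3: fails → no k works.

none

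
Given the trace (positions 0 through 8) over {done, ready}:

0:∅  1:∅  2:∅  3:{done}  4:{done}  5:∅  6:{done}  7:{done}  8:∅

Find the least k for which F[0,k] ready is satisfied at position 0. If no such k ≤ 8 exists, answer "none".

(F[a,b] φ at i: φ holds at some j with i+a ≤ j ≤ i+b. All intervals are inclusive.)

Scan j = 0,1,… for ready:
  j=0: fails
  j=1: fails
  j=2: fails
  j=3: fails
  j=4: fails
  j=5: fails
  j=6: fails
  j=7: fails
  j=8: fails
No j in [0,8] satisfies it → none.

none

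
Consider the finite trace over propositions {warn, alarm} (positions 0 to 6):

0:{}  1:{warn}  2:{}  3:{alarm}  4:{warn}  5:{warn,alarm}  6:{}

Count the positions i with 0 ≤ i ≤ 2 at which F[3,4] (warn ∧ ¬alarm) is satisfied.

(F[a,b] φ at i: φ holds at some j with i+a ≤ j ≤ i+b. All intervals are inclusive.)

2

Evaluate at each i in [0,2]:
  i=0: ✓ (witness j=4)
  i=1: ✓ (witness j=4)
  i=2: ✗ (none in [5,6])
Positions where it holds: {0, 1} → 2.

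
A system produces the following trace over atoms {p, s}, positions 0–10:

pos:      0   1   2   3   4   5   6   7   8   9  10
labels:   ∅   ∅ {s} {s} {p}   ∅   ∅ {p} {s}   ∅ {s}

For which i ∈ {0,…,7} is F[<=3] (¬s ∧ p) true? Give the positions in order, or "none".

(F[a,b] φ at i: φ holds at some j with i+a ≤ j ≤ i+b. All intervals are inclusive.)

Evaluate at each i in [0,7]:
  i=0: ✗ (none in [0,3])
  i=1: ✓ (witness j=4)
  i=2: ✓ (witness j=4)
  i=3: ✓ (witness j=4)
  i=4: ✓ (witness j=4)
  i=5: ✓ (witness j=7)
  i=6: ✓ (witness j=7)
  i=7: ✓ (witness j=7)

1, 2, 3, 4, 5, 6, 7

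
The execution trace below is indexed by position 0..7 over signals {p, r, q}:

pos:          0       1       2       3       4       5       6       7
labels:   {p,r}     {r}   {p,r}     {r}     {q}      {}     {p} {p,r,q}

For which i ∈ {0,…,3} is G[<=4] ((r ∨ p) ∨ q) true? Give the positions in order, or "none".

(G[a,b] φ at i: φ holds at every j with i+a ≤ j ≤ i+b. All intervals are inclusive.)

0

Evaluate at each i in [0,3]:
  i=0: ✓ (all of [0,4])
  i=1: ✗ (fails at j=5)
  i=2: ✗ (fails at j=5)
  i=3: ✗ (fails at j=5)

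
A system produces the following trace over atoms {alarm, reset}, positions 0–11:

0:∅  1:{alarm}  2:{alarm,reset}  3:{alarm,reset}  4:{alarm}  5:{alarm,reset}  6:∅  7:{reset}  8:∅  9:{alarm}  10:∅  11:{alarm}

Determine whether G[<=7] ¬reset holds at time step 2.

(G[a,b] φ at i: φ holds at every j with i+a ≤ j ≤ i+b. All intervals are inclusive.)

Check ¬reset at every j in [2,9]:
  j=2: false
  j=3: false
  j=4: true
  j=5: false
  j=6: true
  j=7: false
  j=8: true
  j=9: true
Fails at j=2 → formula fails.

No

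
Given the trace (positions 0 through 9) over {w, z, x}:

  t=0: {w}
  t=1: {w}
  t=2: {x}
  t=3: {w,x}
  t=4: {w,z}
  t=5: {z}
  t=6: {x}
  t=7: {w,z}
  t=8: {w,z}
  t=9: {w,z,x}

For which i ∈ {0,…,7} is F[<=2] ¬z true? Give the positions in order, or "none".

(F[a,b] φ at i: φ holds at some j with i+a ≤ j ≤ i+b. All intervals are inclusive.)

Evaluate at each i in [0,7]:
  i=0: ✓ (witness j=0)
  i=1: ✓ (witness j=1)
  i=2: ✓ (witness j=2)
  i=3: ✓ (witness j=3)
  i=4: ✓ (witness j=6)
  i=5: ✓ (witness j=6)
  i=6: ✓ (witness j=6)
  i=7: ✗ (none in [7,9])

0, 1, 2, 3, 4, 5, 6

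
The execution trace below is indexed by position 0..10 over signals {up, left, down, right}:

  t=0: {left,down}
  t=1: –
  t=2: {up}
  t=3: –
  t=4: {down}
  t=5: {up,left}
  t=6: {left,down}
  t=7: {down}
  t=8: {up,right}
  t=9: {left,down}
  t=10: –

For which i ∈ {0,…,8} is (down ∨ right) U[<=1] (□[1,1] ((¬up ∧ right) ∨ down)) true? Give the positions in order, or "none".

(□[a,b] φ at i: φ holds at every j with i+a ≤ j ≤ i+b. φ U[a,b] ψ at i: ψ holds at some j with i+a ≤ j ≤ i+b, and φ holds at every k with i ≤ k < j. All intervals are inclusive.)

Evaluate at each i in [0,8]:
  i=0: ✗ (no rhs in [0,1])
  i=1: ✗ (no rhs in [1,2])
  i=2: ✗ (lhs fails at k=2 before rhs at j=3)
  i=3: ✓ (rhs at j=3)
  i=4: ✓ (rhs at j=5; lhs holds on [4,4])
  i=5: ✓ (rhs at j=5)
  i=6: ✓ (rhs at j=6)
  i=7: ✓ (rhs at j=8; lhs holds on [7,7])
  i=8: ✓ (rhs at j=8)

3, 4, 5, 6, 7, 8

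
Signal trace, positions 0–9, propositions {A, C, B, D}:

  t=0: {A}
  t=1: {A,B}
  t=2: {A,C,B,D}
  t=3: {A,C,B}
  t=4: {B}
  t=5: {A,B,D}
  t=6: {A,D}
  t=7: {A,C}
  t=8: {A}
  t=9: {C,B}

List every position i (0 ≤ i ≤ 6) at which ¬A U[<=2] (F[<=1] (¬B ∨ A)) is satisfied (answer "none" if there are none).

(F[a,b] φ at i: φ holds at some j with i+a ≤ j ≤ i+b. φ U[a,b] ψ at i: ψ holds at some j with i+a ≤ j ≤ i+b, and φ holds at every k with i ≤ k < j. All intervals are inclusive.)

Evaluate at each i in [0,6]:
  i=0: ✓ (rhs at j=0)
  i=1: ✓ (rhs at j=1)
  i=2: ✓ (rhs at j=2)
  i=3: ✓ (rhs at j=3)
  i=4: ✓ (rhs at j=4)
  i=5: ✓ (rhs at j=5)
  i=6: ✓ (rhs at j=6)

0, 1, 2, 3, 4, 5, 6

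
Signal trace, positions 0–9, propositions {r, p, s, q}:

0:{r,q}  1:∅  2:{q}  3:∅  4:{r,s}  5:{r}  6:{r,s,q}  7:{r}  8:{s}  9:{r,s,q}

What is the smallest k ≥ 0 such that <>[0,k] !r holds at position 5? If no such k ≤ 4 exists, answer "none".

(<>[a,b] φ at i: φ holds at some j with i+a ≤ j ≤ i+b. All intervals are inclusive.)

3

Scan j = 5,6,… for !r:
  j=5: fails
  j=6: fails
  j=7: fails
  j=8: holds
First hit at j=8, so smallest k = 8-5 = 3.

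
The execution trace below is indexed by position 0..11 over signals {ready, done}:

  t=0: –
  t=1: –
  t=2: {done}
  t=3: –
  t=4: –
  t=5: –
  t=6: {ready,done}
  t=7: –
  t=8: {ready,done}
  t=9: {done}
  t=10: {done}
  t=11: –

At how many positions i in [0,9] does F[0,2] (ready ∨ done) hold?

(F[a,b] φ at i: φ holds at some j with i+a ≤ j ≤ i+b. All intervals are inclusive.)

9

Evaluate at each i in [0,9]:
  i=0: ✓ (witness j=2)
  i=1: ✓ (witness j=2)
  i=2: ✓ (witness j=2)
  i=3: ✗ (none in [3,5])
  i=4: ✓ (witness j=6)
  i=5: ✓ (witness j=6)
  i=6: ✓ (witness j=6)
  i=7: ✓ (witness j=8)
  i=8: ✓ (witness j=8)
  i=9: ✓ (witness j=9)
Positions where it holds: {0, 1, 2, 4, 5, 6, 7, 8, 9} → 9.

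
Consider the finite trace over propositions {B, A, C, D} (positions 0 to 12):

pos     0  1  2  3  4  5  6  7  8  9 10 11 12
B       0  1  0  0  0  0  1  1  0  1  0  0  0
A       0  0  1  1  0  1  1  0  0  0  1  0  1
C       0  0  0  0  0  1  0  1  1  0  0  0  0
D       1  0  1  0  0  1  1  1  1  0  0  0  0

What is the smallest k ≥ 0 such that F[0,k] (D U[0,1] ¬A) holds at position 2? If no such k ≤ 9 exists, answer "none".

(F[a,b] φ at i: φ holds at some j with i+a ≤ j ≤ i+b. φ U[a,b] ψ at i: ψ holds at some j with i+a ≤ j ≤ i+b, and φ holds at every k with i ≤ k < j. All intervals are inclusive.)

2

Scan j = 2,3,… for (D U[0,1] ¬A):
  j=2: fails
  j=3: fails
  j=4: holds
First hit at j=4, so smallest k = 4-2 = 2.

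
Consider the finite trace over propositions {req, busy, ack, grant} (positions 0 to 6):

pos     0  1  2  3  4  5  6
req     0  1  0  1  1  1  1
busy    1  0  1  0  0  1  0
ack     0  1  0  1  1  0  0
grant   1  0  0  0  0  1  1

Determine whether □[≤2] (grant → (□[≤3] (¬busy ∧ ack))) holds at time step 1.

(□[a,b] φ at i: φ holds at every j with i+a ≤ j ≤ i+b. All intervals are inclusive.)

Check (grant → (□[≤3] (¬busy ∧ ack))) at every j in [1,3]:
  j=1: antecedent false → ✓
  j=2: antecedent false → ✓
  j=3: antecedent false → ✓
All positions satisfy it → formula holds.

Yes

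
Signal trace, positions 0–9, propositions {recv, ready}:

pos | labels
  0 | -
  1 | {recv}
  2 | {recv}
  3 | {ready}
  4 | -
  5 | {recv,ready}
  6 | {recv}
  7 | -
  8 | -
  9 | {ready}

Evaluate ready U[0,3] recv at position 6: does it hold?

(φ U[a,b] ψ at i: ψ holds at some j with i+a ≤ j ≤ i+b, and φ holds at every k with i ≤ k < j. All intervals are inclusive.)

Need some j in [6,9] with recv, and ready at every k in [6,j-1].
  j=6: recv holds; no prefix to check → satisfied.

Holds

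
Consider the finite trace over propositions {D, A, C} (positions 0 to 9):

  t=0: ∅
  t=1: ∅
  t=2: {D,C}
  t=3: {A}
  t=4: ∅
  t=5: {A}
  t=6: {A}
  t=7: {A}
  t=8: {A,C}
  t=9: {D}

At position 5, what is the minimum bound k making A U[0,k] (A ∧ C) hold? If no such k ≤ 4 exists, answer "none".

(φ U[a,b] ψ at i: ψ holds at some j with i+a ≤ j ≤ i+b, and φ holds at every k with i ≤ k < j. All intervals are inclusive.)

Need earliest j ≥ 5 with (A ∧ C), and A at every k in [5,j-1].
  j=5: rhs fails.
  j=6: rhs fails.
  j=7: rhs fails.
  j=8: rhs holds; lhs holds on [5,7]. k = 3.

3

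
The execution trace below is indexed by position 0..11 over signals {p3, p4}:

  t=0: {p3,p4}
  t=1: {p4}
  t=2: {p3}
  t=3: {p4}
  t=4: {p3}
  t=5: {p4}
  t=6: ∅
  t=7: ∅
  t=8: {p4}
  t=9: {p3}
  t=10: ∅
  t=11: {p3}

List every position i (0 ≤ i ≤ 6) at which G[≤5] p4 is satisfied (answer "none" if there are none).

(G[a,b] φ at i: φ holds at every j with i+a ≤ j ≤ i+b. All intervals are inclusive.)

none

Evaluate at each i in [0,6]:
  i=0: ✗ (fails at j=2)
  i=1: ✗ (fails at j=2)
  i=2: ✗ (fails at j=2)
  i=3: ✗ (fails at j=4)
  i=4: ✗ (fails at j=4)
  i=5: ✗ (fails at j=6)
  i=6: ✗ (fails at j=6)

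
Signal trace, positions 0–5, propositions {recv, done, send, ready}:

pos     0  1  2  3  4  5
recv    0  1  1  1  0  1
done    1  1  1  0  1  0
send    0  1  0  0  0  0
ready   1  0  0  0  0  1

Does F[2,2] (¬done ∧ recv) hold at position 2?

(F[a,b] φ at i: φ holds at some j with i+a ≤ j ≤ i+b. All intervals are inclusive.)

Does not hold

Check (¬done ∧ recv) at each j in [4,4]:
  j=4: false
No position in the window satisfies it → formula fails.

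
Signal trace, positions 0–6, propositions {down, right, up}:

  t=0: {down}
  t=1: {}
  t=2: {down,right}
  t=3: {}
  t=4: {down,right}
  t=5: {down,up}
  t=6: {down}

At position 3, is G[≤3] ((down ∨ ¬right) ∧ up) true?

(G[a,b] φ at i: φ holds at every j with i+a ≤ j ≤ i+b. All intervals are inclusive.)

Does not hold

Check ((down ∨ ¬right) ∧ up) at every j in [3,6]:
  j=3: false
  j=4: false
  j=5: true
  j=6: false
Fails at j=3 → formula fails.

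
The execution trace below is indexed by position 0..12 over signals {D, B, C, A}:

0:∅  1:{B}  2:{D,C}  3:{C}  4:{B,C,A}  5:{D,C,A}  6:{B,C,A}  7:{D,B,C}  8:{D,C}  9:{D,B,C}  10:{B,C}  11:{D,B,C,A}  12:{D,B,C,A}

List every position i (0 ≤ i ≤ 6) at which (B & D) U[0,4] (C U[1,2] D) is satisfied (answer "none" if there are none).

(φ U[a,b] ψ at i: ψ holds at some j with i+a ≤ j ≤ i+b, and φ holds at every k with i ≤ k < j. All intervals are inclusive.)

Evaluate at each i in [0,6]:
  i=0: ✗ (lhs fails at k=0 before rhs at j=3)
  i=1: ✗ (lhs fails at k=1 before rhs at j=3)
  i=2: ✗ (lhs fails at k=2 before rhs at j=3)
  i=3: ✓ (rhs at j=3)
  i=4: ✓ (rhs at j=4)
  i=5: ✓ (rhs at j=5)
  i=6: ✓ (rhs at j=6)

3, 4, 5, 6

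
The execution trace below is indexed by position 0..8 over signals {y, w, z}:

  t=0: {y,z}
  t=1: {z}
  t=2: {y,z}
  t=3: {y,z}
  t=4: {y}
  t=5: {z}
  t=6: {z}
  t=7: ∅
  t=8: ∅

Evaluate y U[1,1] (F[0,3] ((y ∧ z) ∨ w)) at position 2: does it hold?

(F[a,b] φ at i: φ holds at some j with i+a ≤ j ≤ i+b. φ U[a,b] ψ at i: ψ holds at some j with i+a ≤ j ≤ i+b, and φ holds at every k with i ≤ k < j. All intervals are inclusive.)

Need some j in [3,3] with F[0,3] ((y ∧ z) ∨ w), and y at every k in [2,j-1].
  j=3: F[0,3] ((y ∧ z) ∨ w) holds; y holds at every k in [2,2] → satisfied.

True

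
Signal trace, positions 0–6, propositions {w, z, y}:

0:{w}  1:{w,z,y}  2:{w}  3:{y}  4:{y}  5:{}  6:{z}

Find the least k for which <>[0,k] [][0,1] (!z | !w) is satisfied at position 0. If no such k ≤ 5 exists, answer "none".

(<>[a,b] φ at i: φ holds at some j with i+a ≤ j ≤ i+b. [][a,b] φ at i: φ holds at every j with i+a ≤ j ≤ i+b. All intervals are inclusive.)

Scan j = 0,1,… for [][0,1] (!z | !w):
  j=0: fails
  j=1: fails
  j=2: holds
First hit at j=2, so smallest k = 2-0 = 2.

2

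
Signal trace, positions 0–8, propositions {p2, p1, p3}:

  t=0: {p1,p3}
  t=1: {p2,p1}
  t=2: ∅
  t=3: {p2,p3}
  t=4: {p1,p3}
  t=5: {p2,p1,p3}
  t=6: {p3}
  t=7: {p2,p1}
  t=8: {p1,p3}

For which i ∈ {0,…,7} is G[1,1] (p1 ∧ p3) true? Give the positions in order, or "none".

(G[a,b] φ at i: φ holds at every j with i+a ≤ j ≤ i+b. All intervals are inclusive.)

3, 4, 7

Evaluate at each i in [0,7]:
  i=0: ✗ (fails at j=1)
  i=1: ✗ (fails at j=2)
  i=2: ✗ (fails at j=3)
  i=3: ✓ (all of [4,4])
  i=4: ✓ (all of [5,5])
  i=5: ✗ (fails at j=6)
  i=6: ✗ (fails at j=7)
  i=7: ✓ (all of [8,8])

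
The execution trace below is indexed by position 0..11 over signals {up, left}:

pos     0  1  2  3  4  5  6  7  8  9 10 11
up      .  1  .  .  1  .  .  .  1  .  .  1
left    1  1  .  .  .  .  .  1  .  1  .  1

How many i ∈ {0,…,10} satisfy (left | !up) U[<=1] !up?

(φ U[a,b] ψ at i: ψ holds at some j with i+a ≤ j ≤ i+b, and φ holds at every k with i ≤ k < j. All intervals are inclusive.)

Evaluate at each i in [0,10]:
  i=0: ✓ (rhs at j=0)
  i=1: ✓ (rhs at j=2; lhs holds on [1,1])
  i=2: ✓ (rhs at j=2)
  i=3: ✓ (rhs at j=3)
  i=4: ✗ (lhs fails at k=4 before rhs at j=5)
  i=5: ✓ (rhs at j=5)
  i=6: ✓ (rhs at j=6)
  i=7: ✓ (rhs at j=7)
  i=8: ✗ (lhs fails at k=8 before rhs at j=9)
  i=9: ✓ (rhs at j=9)
  i=10: ✓ (rhs at j=10)
Positions where it holds: {0, 1, 2, 3, 5, 6, 7, 9, 10} → 9.

9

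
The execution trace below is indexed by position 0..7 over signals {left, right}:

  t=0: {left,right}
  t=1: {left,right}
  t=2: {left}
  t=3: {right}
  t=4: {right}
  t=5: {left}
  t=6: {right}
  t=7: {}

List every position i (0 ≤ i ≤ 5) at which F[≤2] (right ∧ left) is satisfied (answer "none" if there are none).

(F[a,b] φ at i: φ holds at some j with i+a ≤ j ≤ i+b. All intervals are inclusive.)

0, 1

Evaluate at each i in [0,5]:
  i=0: ✓ (witness j=0)
  i=1: ✓ (witness j=1)
  i=2: ✗ (none in [2,4])
  i=3: ✗ (none in [3,5])
  i=4: ✗ (none in [4,6])
  i=5: ✗ (none in [5,7])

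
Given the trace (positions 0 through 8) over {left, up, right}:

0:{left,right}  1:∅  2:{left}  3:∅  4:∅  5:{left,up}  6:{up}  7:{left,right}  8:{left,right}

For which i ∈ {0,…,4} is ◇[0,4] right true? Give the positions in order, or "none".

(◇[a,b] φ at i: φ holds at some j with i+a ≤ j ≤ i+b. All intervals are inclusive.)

Evaluate at each i in [0,4]:
  i=0: ✓ (witness j=0)
  i=1: ✗ (none in [1,5])
  i=2: ✗ (none in [2,6])
  i=3: ✓ (witness j=7)
  i=4: ✓ (witness j=7)

0, 3, 4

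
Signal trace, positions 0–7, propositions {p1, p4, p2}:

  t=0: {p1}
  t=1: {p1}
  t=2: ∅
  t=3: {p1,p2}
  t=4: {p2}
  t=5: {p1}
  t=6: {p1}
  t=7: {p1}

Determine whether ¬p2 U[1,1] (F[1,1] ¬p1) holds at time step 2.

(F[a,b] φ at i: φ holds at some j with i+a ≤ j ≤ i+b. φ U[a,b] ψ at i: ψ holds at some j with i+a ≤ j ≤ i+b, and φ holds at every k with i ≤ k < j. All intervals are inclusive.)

Yes

Need some j in [3,3] with F[1,1] ¬p1, and ¬p2 at every k in [2,j-1].
  j=3: F[1,1] ¬p1 holds; ¬p2 holds at every k in [2,2] → satisfied.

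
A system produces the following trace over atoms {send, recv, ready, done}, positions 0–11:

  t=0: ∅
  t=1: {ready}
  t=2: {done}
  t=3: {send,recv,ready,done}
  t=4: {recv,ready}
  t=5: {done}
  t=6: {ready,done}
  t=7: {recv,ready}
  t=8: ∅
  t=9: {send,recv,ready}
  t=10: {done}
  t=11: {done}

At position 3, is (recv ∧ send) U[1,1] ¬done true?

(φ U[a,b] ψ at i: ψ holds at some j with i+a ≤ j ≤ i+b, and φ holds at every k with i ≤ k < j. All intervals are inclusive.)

Need some j in [4,4] with ¬done, and (recv ∧ send) at every k in [3,j-1].
  j=4: ¬done holds; (recv ∧ send) holds at every k in [3,3] → satisfied.

True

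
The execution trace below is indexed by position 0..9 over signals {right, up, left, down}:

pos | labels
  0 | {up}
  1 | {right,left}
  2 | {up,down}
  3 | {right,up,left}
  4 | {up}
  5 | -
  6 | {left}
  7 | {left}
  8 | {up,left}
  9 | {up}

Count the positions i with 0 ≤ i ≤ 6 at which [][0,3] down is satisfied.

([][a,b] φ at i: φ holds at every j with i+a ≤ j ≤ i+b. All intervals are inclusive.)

0

Evaluate at each i in [0,6]:
  i=0: ✗ (fails at j=0)
  i=1: ✗ (fails at j=1)
  i=2: ✗ (fails at j=3)
  i=3: ✗ (fails at j=3)
  i=4: ✗ (fails at j=4)
  i=5: ✗ (fails at j=5)
  i=6: ✗ (fails at j=6)
Positions where it holds: {} → 0.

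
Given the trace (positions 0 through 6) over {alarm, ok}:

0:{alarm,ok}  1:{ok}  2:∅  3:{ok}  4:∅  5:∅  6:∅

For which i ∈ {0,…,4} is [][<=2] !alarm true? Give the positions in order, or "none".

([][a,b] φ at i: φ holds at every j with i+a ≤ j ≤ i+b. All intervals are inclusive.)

Evaluate at each i in [0,4]:
  i=0: ✗ (fails at j=0)
  i=1: ✓ (all of [1,3])
  i=2: ✓ (all of [2,4])
  i=3: ✓ (all of [3,5])
  i=4: ✓ (all of [4,6])

1, 2, 3, 4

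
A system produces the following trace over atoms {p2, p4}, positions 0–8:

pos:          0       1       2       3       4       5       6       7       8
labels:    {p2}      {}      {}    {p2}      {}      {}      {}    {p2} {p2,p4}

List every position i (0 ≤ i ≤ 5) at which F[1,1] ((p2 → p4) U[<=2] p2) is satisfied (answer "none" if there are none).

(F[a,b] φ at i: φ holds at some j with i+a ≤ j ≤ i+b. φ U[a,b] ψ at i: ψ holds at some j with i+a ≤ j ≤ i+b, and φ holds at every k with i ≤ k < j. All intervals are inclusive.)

0, 1, 2, 4, 5

Evaluate at each i in [0,5]:
  i=0: ✓ (witness j=1)
  i=1: ✓ (witness j=2)
  i=2: ✓ (witness j=3)
  i=3: ✗ (none in [4,4])
  i=4: ✓ (witness j=5)
  i=5: ✓ (witness j=6)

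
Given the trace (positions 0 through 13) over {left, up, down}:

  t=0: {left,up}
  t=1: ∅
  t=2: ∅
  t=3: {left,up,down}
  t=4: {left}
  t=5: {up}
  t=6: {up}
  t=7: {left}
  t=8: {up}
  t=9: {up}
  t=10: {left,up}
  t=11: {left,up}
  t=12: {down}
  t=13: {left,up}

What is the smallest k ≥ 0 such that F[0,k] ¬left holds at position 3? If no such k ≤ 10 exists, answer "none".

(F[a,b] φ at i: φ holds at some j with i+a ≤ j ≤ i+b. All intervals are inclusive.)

2

Scan j = 3,4,… for ¬left:
  j=3: fails
  j=4: fails
  j=5: holds
First hit at j=5, so smallest k = 5-3 = 2.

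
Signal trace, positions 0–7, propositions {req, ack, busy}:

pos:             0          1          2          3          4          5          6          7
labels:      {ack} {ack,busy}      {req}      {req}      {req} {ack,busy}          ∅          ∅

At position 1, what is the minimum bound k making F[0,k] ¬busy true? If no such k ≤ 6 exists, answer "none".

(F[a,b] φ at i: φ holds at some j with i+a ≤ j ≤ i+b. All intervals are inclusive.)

1

Scan j = 1,2,… for ¬busy:
  j=1: fails
  j=2: holds
First hit at j=2, so smallest k = 2-1 = 1.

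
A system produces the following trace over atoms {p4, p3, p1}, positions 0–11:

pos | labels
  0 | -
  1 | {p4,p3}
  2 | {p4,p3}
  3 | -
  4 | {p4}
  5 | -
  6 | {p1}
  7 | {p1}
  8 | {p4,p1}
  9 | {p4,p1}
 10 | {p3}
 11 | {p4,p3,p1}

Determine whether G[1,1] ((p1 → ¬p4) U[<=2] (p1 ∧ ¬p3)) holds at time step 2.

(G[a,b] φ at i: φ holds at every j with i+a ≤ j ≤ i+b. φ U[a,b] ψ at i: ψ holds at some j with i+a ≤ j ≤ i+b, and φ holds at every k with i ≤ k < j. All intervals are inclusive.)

False

Check ((p1 → ¬p4) U[<=2] (p1 ∧ ¬p3)) at every j in [3,3]:
  j=3: fails
Fails at j=3 → formula fails.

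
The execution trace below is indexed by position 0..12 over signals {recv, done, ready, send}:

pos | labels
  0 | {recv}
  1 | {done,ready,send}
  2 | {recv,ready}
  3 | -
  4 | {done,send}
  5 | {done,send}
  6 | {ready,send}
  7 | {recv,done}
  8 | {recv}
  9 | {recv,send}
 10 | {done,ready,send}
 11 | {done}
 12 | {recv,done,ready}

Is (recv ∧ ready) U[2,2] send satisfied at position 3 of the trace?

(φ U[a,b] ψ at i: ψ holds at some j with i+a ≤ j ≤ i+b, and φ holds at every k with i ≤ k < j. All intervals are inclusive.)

Does not hold

Need some j in [5,5] with send, and (recv ∧ ready) at every k in [3,j-1].
  j=5: send holds, but (recv ∧ ready) fails at k=3 → not this j.
No j in the window works → until fails.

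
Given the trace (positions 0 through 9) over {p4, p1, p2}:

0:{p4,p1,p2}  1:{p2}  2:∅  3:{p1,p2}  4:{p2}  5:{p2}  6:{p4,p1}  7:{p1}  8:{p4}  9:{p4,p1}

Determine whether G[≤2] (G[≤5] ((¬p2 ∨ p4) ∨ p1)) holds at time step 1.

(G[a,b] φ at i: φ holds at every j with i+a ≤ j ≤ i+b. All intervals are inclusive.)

No

Check G[≤5] ((¬p2 ∨ p4) ∨ p1) at every j in [1,3]:
  j=1: fails at 1
  j=2: fails at 4
  j=3: fails at 4
Fails at j=1 → formula fails.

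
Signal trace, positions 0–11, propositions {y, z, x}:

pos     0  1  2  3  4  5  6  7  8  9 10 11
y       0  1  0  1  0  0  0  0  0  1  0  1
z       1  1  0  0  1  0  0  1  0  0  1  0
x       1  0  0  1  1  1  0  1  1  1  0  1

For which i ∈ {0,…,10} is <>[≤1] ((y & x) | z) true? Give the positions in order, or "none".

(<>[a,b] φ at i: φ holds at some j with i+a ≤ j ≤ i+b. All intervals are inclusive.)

0, 1, 2, 3, 4, 6, 7, 8, 9, 10

Evaluate at each i in [0,10]:
  i=0: ✓ (witness j=0)
  i=1: ✓ (witness j=1)
  i=2: ✓ (witness j=3)
  i=3: ✓ (witness j=3)
  i=4: ✓ (witness j=4)
  i=5: ✗ (none in [5,6])
  i=6: ✓ (witness j=7)
  i=7: ✓ (witness j=7)
  i=8: ✓ (witness j=9)
  i=9: ✓ (witness j=9)
  i=10: ✓ (witness j=10)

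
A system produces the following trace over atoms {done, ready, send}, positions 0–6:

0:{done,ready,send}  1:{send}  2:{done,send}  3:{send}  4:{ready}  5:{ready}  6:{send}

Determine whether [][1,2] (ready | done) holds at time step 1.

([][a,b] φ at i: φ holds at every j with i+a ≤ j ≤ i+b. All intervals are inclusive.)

Does not hold

Check (ready | done) at every j in [2,3]:
  j=2: true
  j=3: false
Fails at j=3 → formula fails.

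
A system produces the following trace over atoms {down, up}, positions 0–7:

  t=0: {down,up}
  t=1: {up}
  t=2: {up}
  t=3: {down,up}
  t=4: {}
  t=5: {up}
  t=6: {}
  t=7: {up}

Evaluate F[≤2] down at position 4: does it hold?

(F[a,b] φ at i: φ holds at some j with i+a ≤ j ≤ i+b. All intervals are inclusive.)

False

Check down at each j in [4,6]:
  j=4: false
  j=5: false
  j=6: false
No position in the window satisfies it → formula fails.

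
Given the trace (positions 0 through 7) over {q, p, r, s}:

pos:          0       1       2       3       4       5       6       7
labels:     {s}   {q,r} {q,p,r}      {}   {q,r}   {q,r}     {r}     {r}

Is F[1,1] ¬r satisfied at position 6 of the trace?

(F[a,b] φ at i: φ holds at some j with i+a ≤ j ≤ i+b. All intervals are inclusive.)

Does not hold

Check ¬r at each j in [7,7]:
  j=7: false
No position in the window satisfies it → formula fails.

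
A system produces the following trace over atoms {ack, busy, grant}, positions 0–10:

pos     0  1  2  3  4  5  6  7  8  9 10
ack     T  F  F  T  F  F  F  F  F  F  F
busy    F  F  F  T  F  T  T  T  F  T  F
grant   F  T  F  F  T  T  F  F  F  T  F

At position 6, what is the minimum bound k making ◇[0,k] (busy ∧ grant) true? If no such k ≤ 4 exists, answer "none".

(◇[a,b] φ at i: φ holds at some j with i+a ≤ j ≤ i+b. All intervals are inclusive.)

Scan j = 6,7,… for (busy ∧ grant):
  j=6: fails
  j=7: fails
  j=8: fails
  j=9: holds
First hit at j=9, so smallest k = 9-6 = 3.

3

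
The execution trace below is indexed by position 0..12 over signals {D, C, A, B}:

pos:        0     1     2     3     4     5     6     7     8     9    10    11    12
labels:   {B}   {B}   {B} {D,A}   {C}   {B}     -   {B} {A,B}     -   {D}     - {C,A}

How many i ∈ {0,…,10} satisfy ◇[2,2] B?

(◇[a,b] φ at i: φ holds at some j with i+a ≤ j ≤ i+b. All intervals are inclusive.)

Evaluate at each i in [0,10]:
  i=0: ✓ (witness j=2)
  i=1: ✗ (none in [3,3])
  i=2: ✗ (none in [4,4])
  i=3: ✓ (witness j=5)
  i=4: ✗ (none in [6,6])
  i=5: ✓ (witness j=7)
  i=6: ✓ (witness j=8)
  i=7: ✗ (none in [9,9])
  i=8: ✗ (none in [10,10])
  i=9: ✗ (none in [11,11])
  i=10: ✗ (none in [12,12])
Positions where it holds: {0, 3, 5, 6} → 4.

4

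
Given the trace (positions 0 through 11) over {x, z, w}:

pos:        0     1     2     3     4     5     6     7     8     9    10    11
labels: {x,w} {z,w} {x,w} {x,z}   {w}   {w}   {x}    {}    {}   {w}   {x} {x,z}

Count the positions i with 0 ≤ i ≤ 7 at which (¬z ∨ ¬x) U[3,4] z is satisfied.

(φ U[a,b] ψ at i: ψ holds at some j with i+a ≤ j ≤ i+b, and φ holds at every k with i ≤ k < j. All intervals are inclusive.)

Evaluate at each i in [0,7]:
  i=0: ✓ (rhs at j=3; lhs holds on [0,2])
  i=1: ✗ (no rhs in [4,5])
  i=2: ✗ (no rhs in [5,6])
  i=3: ✗ (no rhs in [6,7])
  i=4: ✗ (no rhs in [7,8])
  i=5: ✗ (no rhs in [8,9])
  i=6: ✗ (no rhs in [9,10])
  i=7: ✓ (rhs at j=11; lhs holds on [7,10])
Positions where it holds: {0, 7} → 2.

2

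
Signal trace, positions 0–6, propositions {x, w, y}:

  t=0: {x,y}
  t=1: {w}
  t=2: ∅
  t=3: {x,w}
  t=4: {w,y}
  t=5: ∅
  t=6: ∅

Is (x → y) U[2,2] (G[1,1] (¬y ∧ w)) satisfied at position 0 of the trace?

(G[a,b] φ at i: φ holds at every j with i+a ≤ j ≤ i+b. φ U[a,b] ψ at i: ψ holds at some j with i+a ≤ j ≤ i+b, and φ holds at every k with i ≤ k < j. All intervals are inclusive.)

Need some j in [2,2] with G[1,1] (¬y ∧ w), and (x → y) at every k in [0,j-1].
  j=2: G[1,1] (¬y ∧ w) holds; (x → y) holds at every k in [0,1] → satisfied.

Yes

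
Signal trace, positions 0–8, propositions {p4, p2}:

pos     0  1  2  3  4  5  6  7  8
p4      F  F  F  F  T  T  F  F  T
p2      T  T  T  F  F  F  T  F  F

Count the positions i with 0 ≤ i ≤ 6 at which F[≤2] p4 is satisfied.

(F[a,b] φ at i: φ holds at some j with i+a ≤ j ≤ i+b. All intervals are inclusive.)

Evaluate at each i in [0,6]:
  i=0: ✗ (none in [0,2])
  i=1: ✗ (none in [1,3])
  i=2: ✓ (witness j=4)
  i=3: ✓ (witness j=4)
  i=4: ✓ (witness j=4)
  i=5: ✓ (witness j=5)
  i=6: ✓ (witness j=8)
Positions where it holds: {2, 3, 4, 5, 6} → 5.

5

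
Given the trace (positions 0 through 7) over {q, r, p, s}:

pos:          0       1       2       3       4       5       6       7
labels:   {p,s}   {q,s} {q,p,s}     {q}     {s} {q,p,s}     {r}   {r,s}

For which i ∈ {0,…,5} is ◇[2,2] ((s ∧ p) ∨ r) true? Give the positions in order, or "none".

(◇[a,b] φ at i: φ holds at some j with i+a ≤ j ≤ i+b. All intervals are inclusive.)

0, 3, 4, 5

Evaluate at each i in [0,5]:
  i=0: ✓ (witness j=2)
  i=1: ✗ (none in [3,3])
  i=2: ✗ (none in [4,4])
  i=3: ✓ (witness j=5)
  i=4: ✓ (witness j=6)
  i=5: ✓ (witness j=7)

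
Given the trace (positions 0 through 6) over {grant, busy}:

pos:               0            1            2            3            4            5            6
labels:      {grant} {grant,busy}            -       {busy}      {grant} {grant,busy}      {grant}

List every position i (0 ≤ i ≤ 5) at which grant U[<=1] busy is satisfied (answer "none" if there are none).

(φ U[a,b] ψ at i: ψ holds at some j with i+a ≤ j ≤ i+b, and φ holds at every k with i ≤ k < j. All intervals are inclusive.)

0, 1, 3, 4, 5

Evaluate at each i in [0,5]:
  i=0: ✓ (rhs at j=1; lhs holds on [0,0])
  i=1: ✓ (rhs at j=1)
  i=2: ✗ (lhs fails at k=2 before rhs at j=3)
  i=3: ✓ (rhs at j=3)
  i=4: ✓ (rhs at j=5; lhs holds on [4,4])
  i=5: ✓ (rhs at j=5)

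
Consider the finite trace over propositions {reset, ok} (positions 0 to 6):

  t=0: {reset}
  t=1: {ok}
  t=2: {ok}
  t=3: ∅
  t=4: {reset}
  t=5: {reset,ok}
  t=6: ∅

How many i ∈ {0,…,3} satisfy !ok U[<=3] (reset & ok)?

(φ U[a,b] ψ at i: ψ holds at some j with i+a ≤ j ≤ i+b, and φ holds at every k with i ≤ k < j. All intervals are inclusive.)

Evaluate at each i in [0,3]:
  i=0: ✗ (no rhs in [0,3])
  i=1: ✗ (no rhs in [1,4])
  i=2: ✗ (lhs fails at k=2 before rhs at j=5)
  i=3: ✓ (rhs at j=5; lhs holds on [3,4])
Positions where it holds: {3} → 1.

1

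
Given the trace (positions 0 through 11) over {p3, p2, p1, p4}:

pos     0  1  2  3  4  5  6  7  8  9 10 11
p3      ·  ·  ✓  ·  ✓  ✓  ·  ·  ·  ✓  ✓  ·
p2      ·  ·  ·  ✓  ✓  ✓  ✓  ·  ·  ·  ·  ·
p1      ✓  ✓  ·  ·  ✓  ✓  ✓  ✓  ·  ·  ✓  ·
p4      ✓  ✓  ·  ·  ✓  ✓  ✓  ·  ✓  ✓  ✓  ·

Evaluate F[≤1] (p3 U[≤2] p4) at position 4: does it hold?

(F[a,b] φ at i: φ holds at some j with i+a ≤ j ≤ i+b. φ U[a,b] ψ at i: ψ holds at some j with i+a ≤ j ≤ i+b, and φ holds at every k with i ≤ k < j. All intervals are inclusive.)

Check (p3 U[≤2] p4) at each j in [4,5]:
  j=4: holds
  j=5: holds
Found at j=4 → formula holds.

Holds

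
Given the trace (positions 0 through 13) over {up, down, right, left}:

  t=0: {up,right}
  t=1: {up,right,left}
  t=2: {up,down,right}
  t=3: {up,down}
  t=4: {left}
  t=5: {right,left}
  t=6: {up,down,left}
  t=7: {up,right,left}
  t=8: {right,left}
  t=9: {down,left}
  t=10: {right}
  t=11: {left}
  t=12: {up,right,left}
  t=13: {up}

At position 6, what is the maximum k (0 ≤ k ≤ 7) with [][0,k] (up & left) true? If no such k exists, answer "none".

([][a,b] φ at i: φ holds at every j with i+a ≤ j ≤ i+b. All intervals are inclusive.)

(up & left) must hold from j=6 onward; find where it first fails.
  j=6: holds
  j=7: holds
  j=8: fails
Holds on [6,7], so largest k = 1.

1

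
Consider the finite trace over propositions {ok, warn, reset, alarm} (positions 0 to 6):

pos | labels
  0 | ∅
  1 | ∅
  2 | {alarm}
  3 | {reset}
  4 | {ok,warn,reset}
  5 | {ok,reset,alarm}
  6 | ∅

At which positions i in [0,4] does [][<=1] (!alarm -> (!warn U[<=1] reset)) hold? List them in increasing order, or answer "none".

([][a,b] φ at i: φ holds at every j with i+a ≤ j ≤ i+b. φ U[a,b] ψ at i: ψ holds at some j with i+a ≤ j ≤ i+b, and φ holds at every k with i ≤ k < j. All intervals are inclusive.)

2, 3, 4

Evaluate at each i in [0,4]:
  i=0: ✗ (fails at j=0)
  i=1: ✗ (fails at j=1)
  i=2: ✓ (all of [2,3])
  i=3: ✓ (all of [3,4])
  i=4: ✓ (all of [4,5])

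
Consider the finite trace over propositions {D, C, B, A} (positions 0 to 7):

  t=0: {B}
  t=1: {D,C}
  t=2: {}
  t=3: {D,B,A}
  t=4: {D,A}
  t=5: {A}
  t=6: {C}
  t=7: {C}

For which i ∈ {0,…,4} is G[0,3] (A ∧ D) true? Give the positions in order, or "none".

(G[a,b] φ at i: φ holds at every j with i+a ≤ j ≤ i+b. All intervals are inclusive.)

none

Evaluate at each i in [0,4]:
  i=0: ✗ (fails at j=0)
  i=1: ✗ (fails at j=1)
  i=2: ✗ (fails at j=2)
  i=3: ✗ (fails at j=5)
  i=4: ✗ (fails at j=5)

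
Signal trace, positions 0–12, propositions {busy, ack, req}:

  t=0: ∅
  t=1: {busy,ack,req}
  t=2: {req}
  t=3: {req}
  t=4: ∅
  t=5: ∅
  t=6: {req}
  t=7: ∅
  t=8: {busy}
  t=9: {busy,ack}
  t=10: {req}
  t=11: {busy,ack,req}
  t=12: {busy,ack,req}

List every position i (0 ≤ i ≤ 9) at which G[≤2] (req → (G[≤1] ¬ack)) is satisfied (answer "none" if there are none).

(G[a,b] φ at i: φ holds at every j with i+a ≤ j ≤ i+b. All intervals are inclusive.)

2, 3, 4, 5, 6, 7

Evaluate at each i in [0,9]:
  i=0: ✗ (fails at j=1)
  i=1: ✗ (fails at j=1)
  i=2: ✓ (all of [2,4])
  i=3: ✓ (all of [3,5])
  i=4: ✓ (all of [4,6])
  i=5: ✓ (all of [5,7])
  i=6: ✓ (all of [6,8])
  i=7: ✓ (all of [7,9])
  i=8: ✗ (fails at j=10)
  i=9: ✗ (fails at j=10)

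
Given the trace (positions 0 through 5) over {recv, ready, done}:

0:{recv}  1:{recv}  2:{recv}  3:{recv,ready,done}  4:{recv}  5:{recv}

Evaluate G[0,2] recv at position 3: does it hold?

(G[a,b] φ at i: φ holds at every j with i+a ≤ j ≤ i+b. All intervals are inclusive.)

Check recv at every j in [3,5]:
  j=3: true
  j=4: true
  j=5: true
All positions satisfy it → formula holds.

Holds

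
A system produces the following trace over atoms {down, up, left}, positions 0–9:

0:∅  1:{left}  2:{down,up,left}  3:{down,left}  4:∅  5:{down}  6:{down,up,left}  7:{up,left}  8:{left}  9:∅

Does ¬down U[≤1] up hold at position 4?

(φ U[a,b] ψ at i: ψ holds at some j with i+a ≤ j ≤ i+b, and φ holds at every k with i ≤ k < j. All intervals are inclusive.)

False

Need some j in [4,5] with up, and ¬down at every k in [4,j-1].
  j=4: up false.
  j=5: up false.
No j in the window works → until fails.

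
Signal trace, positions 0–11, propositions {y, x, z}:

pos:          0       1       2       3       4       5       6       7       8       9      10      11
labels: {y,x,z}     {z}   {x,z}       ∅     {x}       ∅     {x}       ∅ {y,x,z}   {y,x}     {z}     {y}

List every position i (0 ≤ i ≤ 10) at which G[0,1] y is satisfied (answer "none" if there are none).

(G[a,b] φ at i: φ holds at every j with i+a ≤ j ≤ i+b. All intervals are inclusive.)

Evaluate at each i in [0,10]:
  i=0: ✗ (fails at j=1)
  i=1: ✗ (fails at j=1)
  i=2: ✗ (fails at j=2)
  i=3: ✗ (fails at j=3)
  i=4: ✗ (fails at j=4)
  i=5: ✗ (fails at j=5)
  i=6: ✗ (fails at j=6)
  i=7: ✗ (fails at j=7)
  i=8: ✓ (all of [8,9])
  i=9: ✗ (fails at j=10)
  i=10: ✗ (fails at j=10)

8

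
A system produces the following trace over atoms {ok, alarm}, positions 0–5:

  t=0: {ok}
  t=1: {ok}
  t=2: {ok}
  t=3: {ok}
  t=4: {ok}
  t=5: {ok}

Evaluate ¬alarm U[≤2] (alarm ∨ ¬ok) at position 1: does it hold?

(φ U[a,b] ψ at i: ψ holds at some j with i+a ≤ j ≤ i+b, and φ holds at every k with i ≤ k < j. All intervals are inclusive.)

Need some j in [1,3] with (alarm ∨ ¬ok), and ¬alarm at every k in [1,j-1].
  j=1: (alarm ∨ ¬ok) false.
  j=2: (alarm ∨ ¬ok) false.
  j=3: (alarm ∨ ¬ok) false.
No j in the window works → until fails.

Does not hold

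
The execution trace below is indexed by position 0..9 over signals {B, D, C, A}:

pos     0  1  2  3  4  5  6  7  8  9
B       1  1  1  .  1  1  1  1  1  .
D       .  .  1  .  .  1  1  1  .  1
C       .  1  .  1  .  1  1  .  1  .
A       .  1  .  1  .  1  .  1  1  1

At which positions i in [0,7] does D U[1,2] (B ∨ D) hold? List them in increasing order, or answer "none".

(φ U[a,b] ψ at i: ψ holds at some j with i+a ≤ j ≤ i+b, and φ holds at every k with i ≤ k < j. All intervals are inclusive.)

Evaluate at each i in [0,7]:
  i=0: ✗ (lhs fails at k=0 before rhs at j=1)
  i=1: ✗ (lhs fails at k=1 before rhs at j=2)
  i=2: ✗ (lhs fails at k=3 before rhs at j=4)
  i=3: ✗ (lhs fails at k=3 before rhs at j=4)
  i=4: ✗ (lhs fails at k=4 before rhs at j=5)
  i=5: ✓ (rhs at j=6; lhs holds on [5,5])
  i=6: ✓ (rhs at j=7; lhs holds on [6,6])
  i=7: ✓ (rhs at j=8; lhs holds on [7,7])

5, 6, 7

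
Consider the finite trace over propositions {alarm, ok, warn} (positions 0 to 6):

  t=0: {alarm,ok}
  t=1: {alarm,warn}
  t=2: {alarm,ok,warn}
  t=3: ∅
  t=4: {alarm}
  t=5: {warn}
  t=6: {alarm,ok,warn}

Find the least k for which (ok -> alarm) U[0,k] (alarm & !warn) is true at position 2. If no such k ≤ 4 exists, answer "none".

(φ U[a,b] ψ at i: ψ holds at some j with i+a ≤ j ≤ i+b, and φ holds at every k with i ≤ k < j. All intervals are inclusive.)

Need earliest j ≥ 2 with (alarm & !warn), and (ok -> alarm) at every k in [2,j-1].
  j=2: rhs fails.
  j=3: rhs fails.
  j=4: rhs holds; lhs holds on [2,3]. k = 2.

2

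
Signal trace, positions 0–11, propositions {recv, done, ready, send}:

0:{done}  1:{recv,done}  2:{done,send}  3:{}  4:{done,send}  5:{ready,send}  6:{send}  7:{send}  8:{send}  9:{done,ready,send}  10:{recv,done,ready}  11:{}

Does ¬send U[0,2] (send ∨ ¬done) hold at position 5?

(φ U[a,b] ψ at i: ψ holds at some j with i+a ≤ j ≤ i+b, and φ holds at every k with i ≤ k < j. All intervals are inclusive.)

Need some j in [5,7] with (send ∨ ¬done), and ¬send at every k in [5,j-1].
  j=5: (send ∨ ¬done) holds; no prefix to check → satisfied.

True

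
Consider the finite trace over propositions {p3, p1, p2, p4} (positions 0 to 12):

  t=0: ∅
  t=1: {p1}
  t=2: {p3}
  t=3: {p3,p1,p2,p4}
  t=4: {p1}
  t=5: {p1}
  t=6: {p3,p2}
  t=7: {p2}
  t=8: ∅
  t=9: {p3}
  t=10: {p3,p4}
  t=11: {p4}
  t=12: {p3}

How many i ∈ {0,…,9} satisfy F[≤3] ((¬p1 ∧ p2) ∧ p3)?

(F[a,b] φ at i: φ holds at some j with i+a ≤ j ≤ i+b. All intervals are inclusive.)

4

Evaluate at each i in [0,9]:
  i=0: ✗ (none in [0,3])
  i=1: ✗ (none in [1,4])
  i=2: ✗ (none in [2,5])
  i=3: ✓ (witness j=6)
  i=4: ✓ (witness j=6)
  i=5: ✓ (witness j=6)
  i=6: ✓ (witness j=6)
  i=7: ✗ (none in [7,10])
  i=8: ✗ (none in [8,11])
  i=9: ✗ (none in [9,12])
Positions where it holds: {3, 4, 5, 6} → 4.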